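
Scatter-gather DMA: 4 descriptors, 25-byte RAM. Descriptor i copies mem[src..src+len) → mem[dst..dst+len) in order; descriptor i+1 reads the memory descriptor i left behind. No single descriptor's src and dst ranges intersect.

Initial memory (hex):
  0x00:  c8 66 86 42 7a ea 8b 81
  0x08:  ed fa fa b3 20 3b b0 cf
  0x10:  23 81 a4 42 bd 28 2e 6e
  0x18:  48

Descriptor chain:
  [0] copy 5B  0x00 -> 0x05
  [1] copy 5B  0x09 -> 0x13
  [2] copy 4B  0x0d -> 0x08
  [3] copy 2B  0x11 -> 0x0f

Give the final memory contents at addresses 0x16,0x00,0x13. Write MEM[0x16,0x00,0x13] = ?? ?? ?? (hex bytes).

D0: mem[0x05..0x09] <- [c8 66 86 42 7a]
D1: mem[0x13..0x17] <- [7a fa b3 20 3b]
D2: mem[0x08..0x0b] <- [3b b0 cf 23]
D3: mem[0x0f..0x10] <- [81 a4]
query mem[0x16]=0x20, mem[0x00]=0xc8, mem[0x13]=0x7a

MEM[0x16,0x00,0x13] = 20 c8 7a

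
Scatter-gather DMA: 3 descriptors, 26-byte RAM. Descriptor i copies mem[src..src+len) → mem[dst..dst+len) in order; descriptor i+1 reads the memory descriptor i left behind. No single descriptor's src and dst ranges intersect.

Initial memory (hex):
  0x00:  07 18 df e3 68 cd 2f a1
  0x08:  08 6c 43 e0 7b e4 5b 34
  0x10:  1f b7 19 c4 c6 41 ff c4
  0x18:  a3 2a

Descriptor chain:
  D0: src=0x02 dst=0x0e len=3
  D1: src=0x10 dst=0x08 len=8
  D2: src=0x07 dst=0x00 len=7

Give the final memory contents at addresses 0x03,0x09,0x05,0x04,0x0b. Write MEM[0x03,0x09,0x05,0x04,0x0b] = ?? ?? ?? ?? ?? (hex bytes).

D0: mem[0x0e..0x10] <- [df e3 68]
D1: mem[0x08..0x0f] <- [68 b7 19 c4 c6 41 ff c4]
D2: mem[0x00..0x06] <- [a1 68 b7 19 c4 c6 41]
query mem[0x03]=0x19, mem[0x09]=0xb7, mem[0x05]=0xc6, mem[0x04]=0xc4, mem[0x0b]=0xc4

MEM[0x03,0x09,0x05,0x04,0x0b] = 19 b7 c6 c4 c4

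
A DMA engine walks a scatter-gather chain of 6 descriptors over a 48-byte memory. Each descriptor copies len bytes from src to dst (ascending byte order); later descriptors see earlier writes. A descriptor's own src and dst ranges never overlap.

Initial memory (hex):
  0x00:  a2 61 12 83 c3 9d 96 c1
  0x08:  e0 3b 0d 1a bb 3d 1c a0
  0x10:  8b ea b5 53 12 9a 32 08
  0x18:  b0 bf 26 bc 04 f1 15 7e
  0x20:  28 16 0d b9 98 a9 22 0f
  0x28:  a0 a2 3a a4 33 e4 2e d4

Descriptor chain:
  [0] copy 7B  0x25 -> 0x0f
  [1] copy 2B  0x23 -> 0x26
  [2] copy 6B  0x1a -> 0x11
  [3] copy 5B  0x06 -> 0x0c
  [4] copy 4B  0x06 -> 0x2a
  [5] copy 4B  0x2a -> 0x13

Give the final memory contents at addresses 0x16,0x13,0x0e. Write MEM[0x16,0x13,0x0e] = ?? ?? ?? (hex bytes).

MEM[0x16,0x13,0x0e] = 3b 96 e0

[0] 0x25->0x0f len=7 : a9 22 0f a0 a2 3a a4
[1] 0x23->0x26 len=2 : b9 98
[2] 0x1a->0x11 len=6 : 26 bc 04 f1 15 7e
[3] 0x06->0x0c len=5 : 96 c1 e0 3b 0d
[4] 0x06->0x2a len=4 : 96 c1 e0 3b
[5] 0x2a->0x13 len=4 : 96 c1 e0 3b
query mem[0x16]=0x3b, mem[0x13]=0x96, mem[0x0e]=0xe0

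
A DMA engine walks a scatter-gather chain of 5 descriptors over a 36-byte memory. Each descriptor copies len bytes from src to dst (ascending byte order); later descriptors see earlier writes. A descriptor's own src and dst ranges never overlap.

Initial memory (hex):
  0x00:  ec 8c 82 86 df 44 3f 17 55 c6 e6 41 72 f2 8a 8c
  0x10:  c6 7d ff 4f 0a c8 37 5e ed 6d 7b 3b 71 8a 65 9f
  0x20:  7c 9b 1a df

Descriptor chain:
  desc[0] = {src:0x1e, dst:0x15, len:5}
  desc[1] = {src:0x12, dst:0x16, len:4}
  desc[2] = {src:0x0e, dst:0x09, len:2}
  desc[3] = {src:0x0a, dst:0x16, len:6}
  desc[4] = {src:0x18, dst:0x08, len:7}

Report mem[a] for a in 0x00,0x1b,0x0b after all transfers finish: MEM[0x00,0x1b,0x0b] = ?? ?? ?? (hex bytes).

[0] 0x1e->0x15 len=5 : 65 9f 7c 9b 1a
[1] 0x12->0x16 len=4 : ff 4f 0a 65
[2] 0x0e->0x09 len=2 : 8a 8c
[3] 0x0a->0x16 len=6 : 8c 41 72 f2 8a 8c
[4] 0x18->0x08 len=7 : 72 f2 8a 8c 71 8a 65
query mem[0x00]=0xec, mem[0x1b]=0x8c, mem[0x0b]=0x8c

MEM[0x00,0x1b,0x0b] = ec 8c 8c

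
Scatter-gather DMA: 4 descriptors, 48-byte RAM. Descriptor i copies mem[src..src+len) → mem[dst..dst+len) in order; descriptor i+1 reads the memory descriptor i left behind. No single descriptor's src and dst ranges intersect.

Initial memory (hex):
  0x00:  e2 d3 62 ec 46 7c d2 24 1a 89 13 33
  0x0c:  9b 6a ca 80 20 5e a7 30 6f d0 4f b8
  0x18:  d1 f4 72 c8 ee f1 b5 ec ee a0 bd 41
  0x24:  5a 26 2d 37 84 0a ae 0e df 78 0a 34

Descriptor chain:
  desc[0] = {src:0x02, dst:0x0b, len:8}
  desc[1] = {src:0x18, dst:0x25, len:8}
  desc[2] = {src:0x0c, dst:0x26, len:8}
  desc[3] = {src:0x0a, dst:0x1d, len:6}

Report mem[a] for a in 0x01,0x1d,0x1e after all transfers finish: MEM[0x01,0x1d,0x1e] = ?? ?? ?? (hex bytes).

[0] 0x02->0x0b len=8 : 62 ec 46 7c d2 24 1a 89
[1] 0x18->0x25 len=8 : d1 f4 72 c8 ee f1 b5 ec
[2] 0x0c->0x26 len=8 : ec 46 7c d2 24 1a 89 30
[3] 0x0a->0x1d len=6 : 13 62 ec 46 7c d2
query mem[0x01]=0xd3, mem[0x1d]=0x13, mem[0x1e]=0x62

MEM[0x01,0x1d,0x1e] = d3 13 62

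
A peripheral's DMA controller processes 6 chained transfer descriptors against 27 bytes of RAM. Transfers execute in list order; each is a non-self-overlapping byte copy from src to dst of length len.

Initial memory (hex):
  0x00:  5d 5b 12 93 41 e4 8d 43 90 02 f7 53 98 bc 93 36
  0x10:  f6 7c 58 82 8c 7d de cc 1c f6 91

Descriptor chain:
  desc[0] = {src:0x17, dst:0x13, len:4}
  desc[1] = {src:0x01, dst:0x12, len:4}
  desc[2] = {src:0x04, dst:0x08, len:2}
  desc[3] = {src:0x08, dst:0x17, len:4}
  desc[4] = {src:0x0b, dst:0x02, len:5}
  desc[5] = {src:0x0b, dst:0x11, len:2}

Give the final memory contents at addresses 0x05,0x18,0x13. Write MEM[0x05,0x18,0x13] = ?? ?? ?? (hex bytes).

[0] 0x17->0x13 len=4 : cc 1c f6 91
[1] 0x01->0x12 len=4 : 5b 12 93 41
[2] 0x04->0x08 len=2 : 41 e4
[3] 0x08->0x17 len=4 : 41 e4 f7 53
[4] 0x0b->0x02 len=5 : 53 98 bc 93 36
[5] 0x0b->0x11 len=2 : 53 98
query mem[0x05]=0x93, mem[0x18]=0xe4, mem[0x13]=0x12

MEM[0x05,0x18,0x13] = 93 e4 12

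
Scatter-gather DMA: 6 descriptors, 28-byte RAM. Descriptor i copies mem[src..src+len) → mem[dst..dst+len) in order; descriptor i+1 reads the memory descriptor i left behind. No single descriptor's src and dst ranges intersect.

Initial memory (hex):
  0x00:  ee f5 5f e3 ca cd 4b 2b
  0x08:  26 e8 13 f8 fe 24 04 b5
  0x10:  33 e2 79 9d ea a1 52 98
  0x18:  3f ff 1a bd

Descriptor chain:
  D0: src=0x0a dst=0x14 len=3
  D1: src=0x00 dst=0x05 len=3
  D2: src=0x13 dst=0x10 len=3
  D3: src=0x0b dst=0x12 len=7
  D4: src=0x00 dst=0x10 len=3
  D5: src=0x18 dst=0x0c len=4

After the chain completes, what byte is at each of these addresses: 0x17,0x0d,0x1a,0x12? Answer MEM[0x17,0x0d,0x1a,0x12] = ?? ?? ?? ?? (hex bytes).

D0: mem[0x14..0x16] <- [13 f8 fe]
D1: mem[0x05..0x07] <- [ee f5 5f]
D2: mem[0x10..0x12] <- [9d 13 f8]
D3: mem[0x12..0x18] <- [f8 fe 24 04 b5 9d 13]
D4: mem[0x10..0x12] <- [ee f5 5f]
D5: mem[0x0c..0x0f] <- [13 ff 1a bd]
query mem[0x17]=0x9d, mem[0x0d]=0xff, mem[0x1a]=0x1a, mem[0x12]=0x5f

MEM[0x17,0x0d,0x1a,0x12] = 9d ff 1a 5f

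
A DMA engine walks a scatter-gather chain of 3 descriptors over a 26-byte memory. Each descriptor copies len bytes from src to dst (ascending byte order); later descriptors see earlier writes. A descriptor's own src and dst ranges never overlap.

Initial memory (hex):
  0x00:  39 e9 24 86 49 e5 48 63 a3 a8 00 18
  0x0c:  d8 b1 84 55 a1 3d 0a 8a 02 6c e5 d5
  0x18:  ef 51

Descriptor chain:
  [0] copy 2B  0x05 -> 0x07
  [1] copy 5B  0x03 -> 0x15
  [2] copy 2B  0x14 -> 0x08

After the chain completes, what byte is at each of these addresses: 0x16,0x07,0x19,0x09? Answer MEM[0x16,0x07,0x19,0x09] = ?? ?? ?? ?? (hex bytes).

MEM[0x16,0x07,0x19,0x09] = 49 e5 e5 86

#0 dst[0x07+2] := {0xe5,0x48}
#1 dst[0x15+5] := {0x86,0x49,0xe5,0x48,0xe5}
#2 dst[0x08+2] := {0x02,0x86}
query mem[0x16]=0x49, mem[0x07]=0xe5, mem[0x19]=0xe5, mem[0x09]=0x86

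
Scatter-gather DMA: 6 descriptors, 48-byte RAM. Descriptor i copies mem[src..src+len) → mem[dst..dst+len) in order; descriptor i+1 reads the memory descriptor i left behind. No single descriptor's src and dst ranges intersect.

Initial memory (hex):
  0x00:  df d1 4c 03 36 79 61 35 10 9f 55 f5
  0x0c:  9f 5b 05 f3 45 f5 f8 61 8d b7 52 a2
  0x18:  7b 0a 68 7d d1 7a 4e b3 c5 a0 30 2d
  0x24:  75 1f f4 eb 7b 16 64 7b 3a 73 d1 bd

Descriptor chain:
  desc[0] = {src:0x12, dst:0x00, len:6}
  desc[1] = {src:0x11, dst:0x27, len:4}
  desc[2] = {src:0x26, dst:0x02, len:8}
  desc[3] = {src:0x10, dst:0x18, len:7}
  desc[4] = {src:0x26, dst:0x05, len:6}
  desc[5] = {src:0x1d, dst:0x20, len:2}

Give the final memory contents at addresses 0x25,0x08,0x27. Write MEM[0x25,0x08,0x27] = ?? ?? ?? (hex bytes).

MEM[0x25,0x08,0x27] = 1f 61 f5

#0 dst[0x00+6] := {0xf8,0x61,0x8d,0xb7,0x52,0xa2}
#1 dst[0x27+4] := {0xf5,0xf8,0x61,0x8d}
#2 dst[0x02+8] := {0xf4,0xf5,0xf8,0x61,0x8d,0x7b,0x3a,0x73}
#3 dst[0x18+7] := {0x45,0xf5,0xf8,0x61,0x8d,0xb7,0x52}
#4 dst[0x05+6] := {0xf4,0xf5,0xf8,0x61,0x8d,0x7b}
#5 dst[0x20+2] := {0xb7,0x52}
query mem[0x25]=0x1f, mem[0x08]=0x61, mem[0x27]=0xf5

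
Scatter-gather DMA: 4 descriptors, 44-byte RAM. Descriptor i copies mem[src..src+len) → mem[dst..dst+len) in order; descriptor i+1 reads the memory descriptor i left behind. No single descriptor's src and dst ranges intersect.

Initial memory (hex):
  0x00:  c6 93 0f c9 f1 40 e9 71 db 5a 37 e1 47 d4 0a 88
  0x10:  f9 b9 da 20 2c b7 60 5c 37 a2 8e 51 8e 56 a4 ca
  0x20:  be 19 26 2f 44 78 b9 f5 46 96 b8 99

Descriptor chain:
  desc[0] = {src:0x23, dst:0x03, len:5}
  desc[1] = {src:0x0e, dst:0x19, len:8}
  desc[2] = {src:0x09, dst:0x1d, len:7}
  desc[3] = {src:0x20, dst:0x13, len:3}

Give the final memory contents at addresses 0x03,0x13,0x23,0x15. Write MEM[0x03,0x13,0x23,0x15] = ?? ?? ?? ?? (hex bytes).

MEM[0x03,0x13,0x23,0x15] = 2f 47 88 0a

  after D0: wrote 5B at 0x03 = 2f4478b9f5
  after D1: wrote 8B at 0x19 = 0a88f9b9da202cb7
  after D2: wrote 7B at 0x1d = 5a37e147d40a88
  after D3: wrote 3B at 0x13 = 47d40a
query mem[0x03]=0x2f, mem[0x13]=0x47, mem[0x23]=0x88, mem[0x15]=0x0a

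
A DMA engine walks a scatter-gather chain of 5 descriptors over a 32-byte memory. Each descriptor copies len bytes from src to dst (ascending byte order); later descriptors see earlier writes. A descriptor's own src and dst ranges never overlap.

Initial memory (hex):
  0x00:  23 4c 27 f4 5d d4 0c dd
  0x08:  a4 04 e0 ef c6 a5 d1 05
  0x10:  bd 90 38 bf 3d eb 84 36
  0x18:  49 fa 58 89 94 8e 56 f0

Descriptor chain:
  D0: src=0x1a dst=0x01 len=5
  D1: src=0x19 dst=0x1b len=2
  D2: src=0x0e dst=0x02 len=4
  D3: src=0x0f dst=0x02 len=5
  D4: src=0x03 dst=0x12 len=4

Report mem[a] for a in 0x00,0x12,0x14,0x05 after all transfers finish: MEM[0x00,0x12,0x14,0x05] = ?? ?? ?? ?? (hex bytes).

MEM[0x00,0x12,0x14,0x05] = 23 bd 38 38

[0] 0x1a->0x01 len=5 : 58 89 94 8e 56
[1] 0x19->0x1b len=2 : fa 58
[2] 0x0e->0x02 len=4 : d1 05 bd 90
[3] 0x0f->0x02 len=5 : 05 bd 90 38 bf
[4] 0x03->0x12 len=4 : bd 90 38 bf
query mem[0x00]=0x23, mem[0x12]=0xbd, mem[0x14]=0x38, mem[0x05]=0x38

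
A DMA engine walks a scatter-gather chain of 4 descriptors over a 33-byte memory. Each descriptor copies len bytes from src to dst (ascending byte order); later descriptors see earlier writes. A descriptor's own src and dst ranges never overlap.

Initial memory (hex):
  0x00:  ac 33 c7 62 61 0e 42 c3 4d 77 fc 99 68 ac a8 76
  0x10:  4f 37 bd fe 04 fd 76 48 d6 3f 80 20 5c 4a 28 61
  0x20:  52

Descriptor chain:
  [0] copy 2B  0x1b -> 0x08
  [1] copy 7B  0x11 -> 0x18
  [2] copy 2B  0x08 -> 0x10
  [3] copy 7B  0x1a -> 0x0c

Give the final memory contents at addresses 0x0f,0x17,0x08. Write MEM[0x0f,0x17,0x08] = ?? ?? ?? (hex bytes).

MEM[0x0f,0x17,0x08] = 76 48 20

#0 dst[0x08+2] := {0x20,0x5c}
#1 dst[0x18+7] := {0x37,0xbd,0xfe,0x04,0xfd,0x76,0x48}
#2 dst[0x10+2] := {0x20,0x5c}
#3 dst[0x0c+7] := {0xfe,0x04,0xfd,0x76,0x48,0x61,0x52}
query mem[0x0f]=0x76, mem[0x17]=0x48, mem[0x08]=0x20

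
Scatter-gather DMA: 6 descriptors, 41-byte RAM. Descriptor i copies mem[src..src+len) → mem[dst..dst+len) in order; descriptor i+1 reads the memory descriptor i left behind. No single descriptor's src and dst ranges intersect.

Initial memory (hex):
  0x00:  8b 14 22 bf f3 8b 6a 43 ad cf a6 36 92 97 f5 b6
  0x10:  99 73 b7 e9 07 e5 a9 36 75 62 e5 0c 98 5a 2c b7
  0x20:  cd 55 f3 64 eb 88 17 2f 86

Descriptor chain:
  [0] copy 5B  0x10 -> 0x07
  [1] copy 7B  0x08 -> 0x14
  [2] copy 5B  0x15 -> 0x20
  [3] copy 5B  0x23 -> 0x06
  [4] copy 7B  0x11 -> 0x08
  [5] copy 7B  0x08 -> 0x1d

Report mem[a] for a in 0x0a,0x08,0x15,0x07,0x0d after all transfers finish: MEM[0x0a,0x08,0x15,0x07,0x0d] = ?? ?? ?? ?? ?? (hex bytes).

MEM[0x0a,0x08,0x15,0x07,0x0d] = e9 73 b7 97 e9

  after D0: wrote 5B at 0x07 = 9973b7e907
  after D1: wrote 7B at 0x14 = 73b7e9079297f5
  after D2: wrote 5B at 0x20 = b7e9079297
  after D3: wrote 5B at 0x06 = 929788172f
  after D4: wrote 7B at 0x08 = 73b7e973b7e907
  after D5: wrote 7B at 0x1d = 73b7e973b7e907
query mem[0x0a]=0xe9, mem[0x08]=0x73, mem[0x15]=0xb7, mem[0x07]=0x97, mem[0x0d]=0xe9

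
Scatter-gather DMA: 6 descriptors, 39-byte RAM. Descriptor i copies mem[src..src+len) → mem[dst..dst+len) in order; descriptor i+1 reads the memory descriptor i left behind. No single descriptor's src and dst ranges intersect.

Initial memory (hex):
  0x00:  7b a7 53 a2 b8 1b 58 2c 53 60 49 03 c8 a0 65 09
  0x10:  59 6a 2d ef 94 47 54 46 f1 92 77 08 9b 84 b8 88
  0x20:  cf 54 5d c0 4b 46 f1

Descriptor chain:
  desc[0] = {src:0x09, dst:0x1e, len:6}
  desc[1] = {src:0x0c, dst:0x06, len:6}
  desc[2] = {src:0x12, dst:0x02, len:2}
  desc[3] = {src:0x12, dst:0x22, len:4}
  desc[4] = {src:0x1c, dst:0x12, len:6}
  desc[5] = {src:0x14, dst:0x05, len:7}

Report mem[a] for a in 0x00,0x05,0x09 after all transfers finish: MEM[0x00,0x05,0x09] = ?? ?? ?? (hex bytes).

MEM[0x00,0x05,0x09] = 7b 60 f1

[0] 0x09->0x1e len=6 : 60 49 03 c8 a0 65
[1] 0x0c->0x06 len=6 : c8 a0 65 09 59 6a
[2] 0x12->0x02 len=2 : 2d ef
[3] 0x12->0x22 len=4 : 2d ef 94 47
[4] 0x1c->0x12 len=6 : 9b 84 60 49 03 c8
[5] 0x14->0x05 len=7 : 60 49 03 c8 f1 92 77
query mem[0x00]=0x7b, mem[0x05]=0x60, mem[0x09]=0xf1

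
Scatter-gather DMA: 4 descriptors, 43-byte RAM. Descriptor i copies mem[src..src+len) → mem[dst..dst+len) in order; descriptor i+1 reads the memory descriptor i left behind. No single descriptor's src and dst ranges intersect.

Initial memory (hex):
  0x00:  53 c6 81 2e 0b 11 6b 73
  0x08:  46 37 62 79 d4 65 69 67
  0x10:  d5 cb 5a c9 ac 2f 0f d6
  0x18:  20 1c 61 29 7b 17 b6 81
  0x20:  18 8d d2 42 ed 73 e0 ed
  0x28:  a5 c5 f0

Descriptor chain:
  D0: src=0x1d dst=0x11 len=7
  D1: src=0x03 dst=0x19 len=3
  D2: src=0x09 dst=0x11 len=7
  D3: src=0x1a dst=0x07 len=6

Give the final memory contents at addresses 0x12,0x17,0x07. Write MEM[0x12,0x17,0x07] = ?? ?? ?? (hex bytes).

  after D0: wrote 7B at 0x11 = 17b681188dd242
  after D1: wrote 3B at 0x19 = 2e0b11
  after D2: wrote 7B at 0x11 = 376279d4656967
  after D3: wrote 6B at 0x07 = 0b117b17b681
query mem[0x12]=0x62, mem[0x17]=0x67, mem[0x07]=0x0b

MEM[0x12,0x17,0x07] = 62 67 0b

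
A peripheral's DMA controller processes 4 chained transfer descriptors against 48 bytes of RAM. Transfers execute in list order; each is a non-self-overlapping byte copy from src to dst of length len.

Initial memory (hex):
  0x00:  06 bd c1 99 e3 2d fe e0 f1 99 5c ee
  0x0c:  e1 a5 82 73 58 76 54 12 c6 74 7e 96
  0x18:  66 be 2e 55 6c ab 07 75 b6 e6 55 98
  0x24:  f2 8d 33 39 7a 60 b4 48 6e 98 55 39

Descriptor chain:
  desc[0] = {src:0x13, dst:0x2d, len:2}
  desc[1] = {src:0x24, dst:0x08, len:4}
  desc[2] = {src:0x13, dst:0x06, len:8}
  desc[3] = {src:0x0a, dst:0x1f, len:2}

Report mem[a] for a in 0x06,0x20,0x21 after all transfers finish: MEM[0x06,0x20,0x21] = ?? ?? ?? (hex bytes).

  after D0: wrote 2B at 0x2d = 12c6
  after D1: wrote 4B at 0x08 = f28d3339
  after D2: wrote 8B at 0x06 = 12c6747e9666be2e
  after D3: wrote 2B at 0x1f = 9666
query mem[0x06]=0x12, mem[0x20]=0x66, mem[0x21]=0xe6

MEM[0x06,0x20,0x21] = 12 66 e6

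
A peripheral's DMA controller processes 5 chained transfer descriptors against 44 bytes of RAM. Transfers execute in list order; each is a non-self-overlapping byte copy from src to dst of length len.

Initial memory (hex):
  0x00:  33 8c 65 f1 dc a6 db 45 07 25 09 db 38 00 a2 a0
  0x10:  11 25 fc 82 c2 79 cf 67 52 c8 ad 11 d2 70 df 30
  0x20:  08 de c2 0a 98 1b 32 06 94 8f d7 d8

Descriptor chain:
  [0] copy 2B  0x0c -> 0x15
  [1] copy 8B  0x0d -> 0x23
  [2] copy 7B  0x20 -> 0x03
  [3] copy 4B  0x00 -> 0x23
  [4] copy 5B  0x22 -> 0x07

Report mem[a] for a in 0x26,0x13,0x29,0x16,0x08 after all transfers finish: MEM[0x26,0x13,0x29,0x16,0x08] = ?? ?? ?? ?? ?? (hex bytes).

#0 dst[0x15+2] := {0x38,0x00}
#1 dst[0x23+8] := {0x00,0xa2,0xa0,0x11,0x25,0xfc,0x82,0xc2}
#2 dst[0x03+7] := {0x08,0xde,0xc2,0x00,0xa2,0xa0,0x11}
#3 dst[0x23+4] := {0x33,0x8c,0x65,0x08}
#4 dst[0x07+5] := {0xc2,0x33,0x8c,0x65,0x08}
query mem[0x26]=0x08, mem[0x13]=0x82, mem[0x29]=0x82, mem[0x16]=0x00, mem[0x08]=0x33

MEM[0x26,0x13,0x29,0x16,0x08] = 08 82 82 00 33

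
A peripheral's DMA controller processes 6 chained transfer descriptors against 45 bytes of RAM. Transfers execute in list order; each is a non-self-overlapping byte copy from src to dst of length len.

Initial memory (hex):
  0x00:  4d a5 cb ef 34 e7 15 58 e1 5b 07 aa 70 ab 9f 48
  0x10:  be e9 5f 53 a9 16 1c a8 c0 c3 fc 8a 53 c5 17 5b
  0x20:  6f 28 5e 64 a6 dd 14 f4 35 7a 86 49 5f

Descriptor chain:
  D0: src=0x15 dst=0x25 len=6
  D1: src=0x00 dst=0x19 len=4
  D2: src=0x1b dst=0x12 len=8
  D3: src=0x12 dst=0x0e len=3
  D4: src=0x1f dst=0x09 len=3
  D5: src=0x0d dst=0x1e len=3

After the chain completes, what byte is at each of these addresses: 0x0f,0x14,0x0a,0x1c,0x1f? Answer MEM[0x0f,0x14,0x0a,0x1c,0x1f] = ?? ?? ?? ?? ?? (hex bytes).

MEM[0x0f,0x14,0x0a,0x1c,0x1f] = ef c5 6f ef cb

#0 dst[0x25+6] := {0x16,0x1c,0xa8,0xc0,0xc3,0xfc}
#1 dst[0x19+4] := {0x4d,0xa5,0xcb,0xef}
#2 dst[0x12+8] := {0xcb,0xef,0xc5,0x17,0x5b,0x6f,0x28,0x5e}
#3 dst[0x0e+3] := {0xcb,0xef,0xc5}
#4 dst[0x09+3] := {0x5b,0x6f,0x28}
#5 dst[0x1e+3] := {0xab,0xcb,0xef}
query mem[0x0f]=0xef, mem[0x14]=0xc5, mem[0x0a]=0x6f, mem[0x1c]=0xef, mem[0x1f]=0xcb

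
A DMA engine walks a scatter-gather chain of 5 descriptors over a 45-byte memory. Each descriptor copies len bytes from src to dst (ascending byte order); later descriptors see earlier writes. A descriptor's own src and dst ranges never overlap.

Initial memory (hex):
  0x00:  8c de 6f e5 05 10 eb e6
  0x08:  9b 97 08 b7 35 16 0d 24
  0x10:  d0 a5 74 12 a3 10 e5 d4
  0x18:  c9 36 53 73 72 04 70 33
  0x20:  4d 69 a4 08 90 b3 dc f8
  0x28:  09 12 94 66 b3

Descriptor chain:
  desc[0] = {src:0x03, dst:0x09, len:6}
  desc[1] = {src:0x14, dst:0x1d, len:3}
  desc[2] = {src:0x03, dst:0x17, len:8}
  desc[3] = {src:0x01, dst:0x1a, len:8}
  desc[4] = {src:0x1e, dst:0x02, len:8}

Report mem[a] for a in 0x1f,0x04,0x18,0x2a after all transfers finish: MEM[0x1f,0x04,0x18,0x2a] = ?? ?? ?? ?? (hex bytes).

D0: mem[0x09..0x0e] <- [e5 05 10 eb e6 9b]
D1: mem[0x1d..0x1f] <- [a3 10 e5]
D2: mem[0x17..0x1e] <- [e5 05 10 eb e6 9b e5 05]
D3: mem[0x1a..0x21] <- [de 6f e5 05 10 eb e6 9b]
D4: mem[0x02..0x09] <- [10 eb e6 9b a4 08 90 b3]
query mem[0x1f]=0xeb, mem[0x04]=0xe6, mem[0x18]=0x05, mem[0x2a]=0x94

MEM[0x1f,0x04,0x18,0x2a] = eb e6 05 94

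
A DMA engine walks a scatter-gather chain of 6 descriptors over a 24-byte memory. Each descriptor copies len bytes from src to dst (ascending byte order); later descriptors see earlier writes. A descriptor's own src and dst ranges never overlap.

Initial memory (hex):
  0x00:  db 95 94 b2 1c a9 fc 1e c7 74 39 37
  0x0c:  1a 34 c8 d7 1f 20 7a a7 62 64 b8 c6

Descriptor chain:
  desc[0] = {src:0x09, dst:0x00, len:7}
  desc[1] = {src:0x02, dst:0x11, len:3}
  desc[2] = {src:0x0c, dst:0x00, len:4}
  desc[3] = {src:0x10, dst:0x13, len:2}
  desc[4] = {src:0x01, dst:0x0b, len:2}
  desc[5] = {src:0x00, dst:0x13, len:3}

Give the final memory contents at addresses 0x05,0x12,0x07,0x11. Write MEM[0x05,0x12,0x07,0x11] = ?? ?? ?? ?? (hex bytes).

MEM[0x05,0x12,0x07,0x11] = c8 1a 1e 37

#0 dst[0x00+7] := {0x74,0x39,0x37,0x1a,0x34,0xc8,0xd7}
#1 dst[0x11+3] := {0x37,0x1a,0x34}
#2 dst[0x00+4] := {0x1a,0x34,0xc8,0xd7}
#3 dst[0x13+2] := {0x1f,0x37}
#4 dst[0x0b+2] := {0x34,0xc8}
#5 dst[0x13+3] := {0x1a,0x34,0xc8}
query mem[0x05]=0xc8, mem[0x12]=0x1a, mem[0x07]=0x1e, mem[0x11]=0x37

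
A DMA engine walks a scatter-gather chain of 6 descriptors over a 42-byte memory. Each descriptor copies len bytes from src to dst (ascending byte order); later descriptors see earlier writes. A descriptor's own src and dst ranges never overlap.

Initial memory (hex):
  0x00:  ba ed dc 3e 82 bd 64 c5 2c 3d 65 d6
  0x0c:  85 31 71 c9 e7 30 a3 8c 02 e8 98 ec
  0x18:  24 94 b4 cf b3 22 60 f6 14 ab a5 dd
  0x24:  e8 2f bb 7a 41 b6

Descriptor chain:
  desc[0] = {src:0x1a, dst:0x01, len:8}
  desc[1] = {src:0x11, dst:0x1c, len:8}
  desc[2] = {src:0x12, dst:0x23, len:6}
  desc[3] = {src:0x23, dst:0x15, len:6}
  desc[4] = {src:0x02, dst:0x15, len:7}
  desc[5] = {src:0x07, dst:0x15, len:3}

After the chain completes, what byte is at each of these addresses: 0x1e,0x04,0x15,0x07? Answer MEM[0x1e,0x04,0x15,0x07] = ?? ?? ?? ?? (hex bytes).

  after D0: wrote 8B at 0x01 = b4cfb32260f614ab
  after D1: wrote 8B at 0x1c = 30a38c02e898ec24
  after D2: wrote 6B at 0x23 = a38c02e898ec
  after D3: wrote 6B at 0x15 = a38c02e898ec
  after D4: wrote 7B at 0x15 = cfb32260f614ab
  after D5: wrote 3B at 0x15 = 14ab3d
query mem[0x1e]=0x8c, mem[0x04]=0x22, mem[0x15]=0x14, mem[0x07]=0x14

MEM[0x1e,0x04,0x15,0x07] = 8c 22 14 14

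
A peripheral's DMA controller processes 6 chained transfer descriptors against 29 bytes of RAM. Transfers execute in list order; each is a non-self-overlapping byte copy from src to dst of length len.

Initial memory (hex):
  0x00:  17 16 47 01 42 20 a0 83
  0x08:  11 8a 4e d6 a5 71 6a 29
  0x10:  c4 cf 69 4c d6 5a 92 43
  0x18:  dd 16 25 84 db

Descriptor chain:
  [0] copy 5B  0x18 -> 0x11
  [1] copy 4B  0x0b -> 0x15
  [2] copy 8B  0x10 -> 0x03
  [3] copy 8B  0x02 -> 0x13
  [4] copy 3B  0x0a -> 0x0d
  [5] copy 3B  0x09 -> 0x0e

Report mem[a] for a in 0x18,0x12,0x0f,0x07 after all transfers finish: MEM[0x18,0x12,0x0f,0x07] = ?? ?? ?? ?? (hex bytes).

MEM[0x18,0x12,0x0f,0x07] = 84 16 71 84

D0: mem[0x11..0x15] <- [dd 16 25 84 db]
D1: mem[0x15..0x18] <- [d6 a5 71 6a]
D2: mem[0x03..0x0a] <- [c4 dd 16 25 84 d6 a5 71]
D3: mem[0x13..0x1a] <- [47 c4 dd 16 25 84 d6 a5]
D4: mem[0x0d..0x0f] <- [71 d6 a5]
D5: mem[0x0e..0x10] <- [a5 71 d6]
query mem[0x18]=0x84, mem[0x12]=0x16, mem[0x0f]=0x71, mem[0x07]=0x84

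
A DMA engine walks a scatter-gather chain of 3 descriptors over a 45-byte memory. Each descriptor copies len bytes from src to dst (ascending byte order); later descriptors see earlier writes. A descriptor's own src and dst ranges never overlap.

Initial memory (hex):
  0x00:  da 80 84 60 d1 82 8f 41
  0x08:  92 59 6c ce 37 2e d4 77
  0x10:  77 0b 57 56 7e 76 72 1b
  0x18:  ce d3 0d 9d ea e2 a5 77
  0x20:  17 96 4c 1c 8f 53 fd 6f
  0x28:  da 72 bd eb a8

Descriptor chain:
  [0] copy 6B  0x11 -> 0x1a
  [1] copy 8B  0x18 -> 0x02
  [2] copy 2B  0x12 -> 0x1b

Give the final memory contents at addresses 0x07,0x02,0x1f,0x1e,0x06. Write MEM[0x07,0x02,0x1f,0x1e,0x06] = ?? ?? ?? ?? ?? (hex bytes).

MEM[0x07,0x02,0x1f,0x1e,0x06] = 7e ce 72 76 56

[0] 0x11->0x1a len=6 : 0b 57 56 7e 76 72
[1] 0x18->0x02 len=8 : ce d3 0b 57 56 7e 76 72
[2] 0x12->0x1b len=2 : 57 56
query mem[0x07]=0x7e, mem[0x02]=0xce, mem[0x1f]=0x72, mem[0x1e]=0x76, mem[0x06]=0x56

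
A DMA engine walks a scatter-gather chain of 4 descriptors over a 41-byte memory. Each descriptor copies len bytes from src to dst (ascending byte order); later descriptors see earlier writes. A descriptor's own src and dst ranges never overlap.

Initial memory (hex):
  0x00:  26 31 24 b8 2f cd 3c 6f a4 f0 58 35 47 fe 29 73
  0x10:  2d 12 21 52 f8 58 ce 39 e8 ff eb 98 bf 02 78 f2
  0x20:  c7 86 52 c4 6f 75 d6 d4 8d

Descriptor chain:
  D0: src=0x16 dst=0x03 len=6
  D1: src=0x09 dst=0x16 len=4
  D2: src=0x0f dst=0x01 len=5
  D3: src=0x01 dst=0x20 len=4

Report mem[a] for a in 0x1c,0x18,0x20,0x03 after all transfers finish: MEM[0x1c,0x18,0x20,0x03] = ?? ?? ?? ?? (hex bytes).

[0] 0x16->0x03 len=6 : ce 39 e8 ff eb 98
[1] 0x09->0x16 len=4 : f0 58 35 47
[2] 0x0f->0x01 len=5 : 73 2d 12 21 52
[3] 0x01->0x20 len=4 : 73 2d 12 21
query mem[0x1c]=0xbf, mem[0x18]=0x35, mem[0x20]=0x73, mem[0x03]=0x12

MEM[0x1c,0x18,0x20,0x03] = bf 35 73 12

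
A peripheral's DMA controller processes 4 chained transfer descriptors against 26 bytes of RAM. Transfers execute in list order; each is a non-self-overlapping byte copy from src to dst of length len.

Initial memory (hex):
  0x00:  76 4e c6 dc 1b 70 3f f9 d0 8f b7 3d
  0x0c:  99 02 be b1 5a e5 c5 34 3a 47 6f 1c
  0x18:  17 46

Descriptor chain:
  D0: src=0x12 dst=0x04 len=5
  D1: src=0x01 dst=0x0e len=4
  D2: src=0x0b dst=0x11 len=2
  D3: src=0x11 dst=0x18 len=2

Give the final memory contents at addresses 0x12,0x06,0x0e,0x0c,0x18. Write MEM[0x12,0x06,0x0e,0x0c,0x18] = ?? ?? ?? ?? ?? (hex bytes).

MEM[0x12,0x06,0x0e,0x0c,0x18] = 99 3a 4e 99 3d

#0 dst[0x04+5] := {0xc5,0x34,0x3a,0x47,0x6f}
#1 dst[0x0e+4] := {0x4e,0xc6,0xdc,0xc5}
#2 dst[0x11+2] := {0x3d,0x99}
#3 dst[0x18+2] := {0x3d,0x99}
query mem[0x12]=0x99, mem[0x06]=0x3a, mem[0x0e]=0x4e, mem[0x0c]=0x99, mem[0x18]=0x3d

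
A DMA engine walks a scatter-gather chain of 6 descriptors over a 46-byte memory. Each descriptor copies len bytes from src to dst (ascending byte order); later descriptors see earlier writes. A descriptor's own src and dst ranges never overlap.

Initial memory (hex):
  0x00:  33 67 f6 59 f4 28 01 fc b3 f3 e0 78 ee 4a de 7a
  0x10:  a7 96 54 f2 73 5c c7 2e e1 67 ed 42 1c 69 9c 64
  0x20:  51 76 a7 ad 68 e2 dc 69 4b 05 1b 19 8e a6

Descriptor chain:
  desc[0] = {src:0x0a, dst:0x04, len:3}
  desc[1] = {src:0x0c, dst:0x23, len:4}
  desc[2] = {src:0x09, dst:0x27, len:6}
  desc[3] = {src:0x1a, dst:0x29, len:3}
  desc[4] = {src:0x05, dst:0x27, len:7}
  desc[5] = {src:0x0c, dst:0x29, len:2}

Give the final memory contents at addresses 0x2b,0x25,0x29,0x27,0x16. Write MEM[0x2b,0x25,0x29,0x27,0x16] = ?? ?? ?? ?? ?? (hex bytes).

MEM[0x2b,0x25,0x29,0x27,0x16] = f3 de ee 78 c7

[0] 0x0a->0x04 len=3 : e0 78 ee
[1] 0x0c->0x23 len=4 : ee 4a de 7a
[2] 0x09->0x27 len=6 : f3 e0 78 ee 4a de
[3] 0x1a->0x29 len=3 : ed 42 1c
[4] 0x05->0x27 len=7 : 78 ee fc b3 f3 e0 78
[5] 0x0c->0x29 len=2 : ee 4a
query mem[0x2b]=0xf3, mem[0x25]=0xde, mem[0x29]=0xee, mem[0x27]=0x78, mem[0x16]=0xc7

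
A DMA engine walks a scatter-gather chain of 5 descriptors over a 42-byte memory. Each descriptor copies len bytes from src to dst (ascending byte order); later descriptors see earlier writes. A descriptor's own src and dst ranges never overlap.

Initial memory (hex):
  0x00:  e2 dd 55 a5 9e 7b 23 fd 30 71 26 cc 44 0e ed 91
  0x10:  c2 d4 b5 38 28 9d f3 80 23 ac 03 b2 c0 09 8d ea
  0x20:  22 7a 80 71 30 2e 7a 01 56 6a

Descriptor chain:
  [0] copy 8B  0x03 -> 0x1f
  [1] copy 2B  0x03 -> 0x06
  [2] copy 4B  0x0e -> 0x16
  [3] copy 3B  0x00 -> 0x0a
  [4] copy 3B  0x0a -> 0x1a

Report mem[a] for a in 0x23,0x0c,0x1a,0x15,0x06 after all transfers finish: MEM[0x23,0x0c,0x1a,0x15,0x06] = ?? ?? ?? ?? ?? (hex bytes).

D0: mem[0x1f..0x26] <- [a5 9e 7b 23 fd 30 71 26]
D1: mem[0x06..0x07] <- [a5 9e]
D2: mem[0x16..0x19] <- [ed 91 c2 d4]
D3: mem[0x0a..0x0c] <- [e2 dd 55]
D4: mem[0x1a..0x1c] <- [e2 dd 55]
query mem[0x23]=0xfd, mem[0x0c]=0x55, mem[0x1a]=0xe2, mem[0x15]=0x9d, mem[0x06]=0xa5

MEM[0x23,0x0c,0x1a,0x15,0x06] = fd 55 e2 9d a5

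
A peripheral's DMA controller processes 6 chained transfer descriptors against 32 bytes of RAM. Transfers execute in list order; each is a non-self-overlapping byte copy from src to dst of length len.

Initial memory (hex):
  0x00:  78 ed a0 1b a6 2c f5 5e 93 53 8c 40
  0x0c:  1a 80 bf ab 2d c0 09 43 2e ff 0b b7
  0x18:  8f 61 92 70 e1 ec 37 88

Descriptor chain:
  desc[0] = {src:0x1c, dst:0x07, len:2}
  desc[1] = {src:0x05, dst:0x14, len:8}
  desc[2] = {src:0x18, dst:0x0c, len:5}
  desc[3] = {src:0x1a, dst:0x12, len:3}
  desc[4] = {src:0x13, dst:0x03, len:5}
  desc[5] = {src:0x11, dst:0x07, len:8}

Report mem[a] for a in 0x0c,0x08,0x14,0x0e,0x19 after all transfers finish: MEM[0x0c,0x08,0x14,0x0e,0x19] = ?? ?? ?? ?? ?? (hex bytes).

[0] 0x1c->0x07 len=2 : e1 ec
[1] 0x05->0x14 len=8 : 2c f5 e1 ec 53 8c 40 1a
[2] 0x18->0x0c len=5 : 53 8c 40 1a e1
[3] 0x1a->0x12 len=3 : 40 1a e1
[4] 0x13->0x03 len=5 : 1a e1 f5 e1 ec
[5] 0x11->0x07 len=8 : c0 40 1a e1 f5 e1 ec 53
query mem[0x0c]=0xe1, mem[0x08]=0x40, mem[0x14]=0xe1, mem[0x0e]=0x53, mem[0x19]=0x8c

MEM[0x0c,0x08,0x14,0x0e,0x19] = e1 40 e1 53 8c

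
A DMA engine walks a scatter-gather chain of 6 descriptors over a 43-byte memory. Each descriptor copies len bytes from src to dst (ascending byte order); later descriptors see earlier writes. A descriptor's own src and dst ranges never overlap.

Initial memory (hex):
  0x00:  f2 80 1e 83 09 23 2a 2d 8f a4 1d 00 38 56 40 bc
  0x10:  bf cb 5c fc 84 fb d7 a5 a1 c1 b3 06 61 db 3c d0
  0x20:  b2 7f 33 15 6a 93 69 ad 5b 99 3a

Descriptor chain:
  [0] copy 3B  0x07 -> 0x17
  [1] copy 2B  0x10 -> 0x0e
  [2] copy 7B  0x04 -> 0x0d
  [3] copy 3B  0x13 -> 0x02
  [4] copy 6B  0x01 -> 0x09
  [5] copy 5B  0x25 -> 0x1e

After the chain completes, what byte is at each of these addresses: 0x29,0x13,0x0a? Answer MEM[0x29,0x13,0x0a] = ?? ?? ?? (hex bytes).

[0] 0x07->0x17 len=3 : 2d 8f a4
[1] 0x10->0x0e len=2 : bf cb
[2] 0x04->0x0d len=7 : 09 23 2a 2d 8f a4 1d
[3] 0x13->0x02 len=3 : 1d 84 fb
[4] 0x01->0x09 len=6 : 80 1d 84 fb 23 2a
[5] 0x25->0x1e len=5 : 93 69 ad 5b 99
query mem[0x29]=0x99, mem[0x13]=0x1d, mem[0x0a]=0x1d

MEM[0x29,0x13,0x0a] = 99 1d 1d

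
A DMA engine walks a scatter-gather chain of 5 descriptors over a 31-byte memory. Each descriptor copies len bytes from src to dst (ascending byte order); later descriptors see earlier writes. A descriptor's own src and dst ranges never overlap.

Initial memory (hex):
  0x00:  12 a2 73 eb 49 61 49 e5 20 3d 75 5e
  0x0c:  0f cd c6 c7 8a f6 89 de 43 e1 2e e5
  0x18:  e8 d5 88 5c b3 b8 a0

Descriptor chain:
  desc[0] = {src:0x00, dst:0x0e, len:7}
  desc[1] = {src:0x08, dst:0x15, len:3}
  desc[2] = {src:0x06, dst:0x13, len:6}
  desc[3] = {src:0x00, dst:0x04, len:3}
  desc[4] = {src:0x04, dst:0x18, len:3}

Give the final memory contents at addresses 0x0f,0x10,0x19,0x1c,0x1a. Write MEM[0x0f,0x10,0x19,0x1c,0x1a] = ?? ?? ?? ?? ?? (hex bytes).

#0 dst[0x0e+7] := {0x12,0xa2,0x73,0xeb,0x49,0x61,0x49}
#1 dst[0x15+3] := {0x20,0x3d,0x75}
#2 dst[0x13+6] := {0x49,0xe5,0x20,0x3d,0x75,0x5e}
#3 dst[0x04+3] := {0x12,0xa2,0x73}
#4 dst[0x18+3] := {0x12,0xa2,0x73}
query mem[0x0f]=0xa2, mem[0x10]=0x73, mem[0x19]=0xa2, mem[0x1c]=0xb3, mem[0x1a]=0x73

MEM[0x0f,0x10,0x19,0x1c,0x1a] = a2 73 a2 b3 73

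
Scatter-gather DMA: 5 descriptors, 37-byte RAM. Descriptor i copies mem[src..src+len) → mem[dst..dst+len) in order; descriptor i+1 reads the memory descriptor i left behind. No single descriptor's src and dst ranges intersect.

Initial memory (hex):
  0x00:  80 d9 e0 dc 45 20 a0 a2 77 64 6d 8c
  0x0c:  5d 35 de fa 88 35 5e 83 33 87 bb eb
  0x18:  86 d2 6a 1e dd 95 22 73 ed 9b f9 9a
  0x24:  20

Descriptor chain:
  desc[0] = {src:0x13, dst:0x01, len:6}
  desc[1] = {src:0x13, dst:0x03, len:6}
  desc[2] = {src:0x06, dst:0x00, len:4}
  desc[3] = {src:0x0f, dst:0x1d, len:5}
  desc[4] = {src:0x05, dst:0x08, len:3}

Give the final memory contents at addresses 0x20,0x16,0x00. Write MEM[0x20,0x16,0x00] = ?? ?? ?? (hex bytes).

MEM[0x20,0x16,0x00] = 5e bb bb

#0 dst[0x01+6] := {0x83,0x33,0x87,0xbb,0xeb,0x86}
#1 dst[0x03+6] := {0x83,0x33,0x87,0xbb,0xeb,0x86}
#2 dst[0x00+4] := {0xbb,0xeb,0x86,0x64}
#3 dst[0x1d+5] := {0xfa,0x88,0x35,0x5e,0x83}
#4 dst[0x08+3] := {0x87,0xbb,0xeb}
query mem[0x20]=0x5e, mem[0x16]=0xbb, mem[0x00]=0xbb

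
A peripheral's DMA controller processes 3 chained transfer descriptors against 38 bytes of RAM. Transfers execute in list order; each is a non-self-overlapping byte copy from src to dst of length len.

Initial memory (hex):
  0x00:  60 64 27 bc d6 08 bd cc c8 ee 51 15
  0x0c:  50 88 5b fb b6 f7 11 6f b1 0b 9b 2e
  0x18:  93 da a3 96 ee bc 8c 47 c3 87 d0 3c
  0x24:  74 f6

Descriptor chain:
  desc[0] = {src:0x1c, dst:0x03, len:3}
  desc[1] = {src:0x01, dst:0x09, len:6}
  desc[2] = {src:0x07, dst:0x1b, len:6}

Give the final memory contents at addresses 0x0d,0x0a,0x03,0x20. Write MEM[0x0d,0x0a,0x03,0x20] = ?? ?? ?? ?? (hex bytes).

MEM[0x0d,0x0a,0x03,0x20] = 8c 27 ee bc

  after D0: wrote 3B at 0x03 = eebc8c
  after D1: wrote 6B at 0x09 = 6427eebc8cbd
  after D2: wrote 6B at 0x1b = ccc86427eebc
query mem[0x0d]=0x8c, mem[0x0a]=0x27, mem[0x03]=0xee, mem[0x20]=0xbc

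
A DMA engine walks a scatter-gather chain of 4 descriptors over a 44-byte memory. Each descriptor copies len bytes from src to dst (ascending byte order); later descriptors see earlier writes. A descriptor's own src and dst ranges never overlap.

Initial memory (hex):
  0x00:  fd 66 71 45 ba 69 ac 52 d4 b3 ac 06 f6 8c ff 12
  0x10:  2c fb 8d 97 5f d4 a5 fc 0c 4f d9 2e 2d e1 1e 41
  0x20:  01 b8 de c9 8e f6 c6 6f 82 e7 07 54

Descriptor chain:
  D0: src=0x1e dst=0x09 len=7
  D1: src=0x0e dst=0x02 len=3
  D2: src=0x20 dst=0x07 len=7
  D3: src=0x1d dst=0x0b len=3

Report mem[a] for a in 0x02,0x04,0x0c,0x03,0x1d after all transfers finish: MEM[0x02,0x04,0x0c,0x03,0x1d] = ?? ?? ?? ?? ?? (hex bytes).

MEM[0x02,0x04,0x0c,0x03,0x1d] = c9 2c 1e 8e e1

  after D0: wrote 7B at 0x09 = 1e4101b8dec98e
  after D1: wrote 3B at 0x02 = c98e2c
  after D2: wrote 7B at 0x07 = 01b8dec98ef6c6
  after D3: wrote 3B at 0x0b = e11e41
query mem[0x02]=0xc9, mem[0x04]=0x2c, mem[0x0c]=0x1e, mem[0x03]=0x8e, mem[0x1d]=0xe1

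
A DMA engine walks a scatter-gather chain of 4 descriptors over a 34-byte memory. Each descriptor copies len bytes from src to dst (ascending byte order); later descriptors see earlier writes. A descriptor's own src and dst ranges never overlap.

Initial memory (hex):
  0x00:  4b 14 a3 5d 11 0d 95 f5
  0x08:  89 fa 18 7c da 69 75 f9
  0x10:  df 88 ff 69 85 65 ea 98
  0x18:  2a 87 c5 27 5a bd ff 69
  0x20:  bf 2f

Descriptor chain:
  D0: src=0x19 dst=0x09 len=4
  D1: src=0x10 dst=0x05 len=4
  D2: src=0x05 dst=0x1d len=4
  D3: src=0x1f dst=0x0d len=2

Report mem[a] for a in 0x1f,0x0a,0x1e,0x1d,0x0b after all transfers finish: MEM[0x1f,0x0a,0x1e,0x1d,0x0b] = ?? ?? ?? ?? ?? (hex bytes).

MEM[0x1f,0x0a,0x1e,0x1d,0x0b] = ff c5 88 df 27

[0] 0x19->0x09 len=4 : 87 c5 27 5a
[1] 0x10->0x05 len=4 : df 88 ff 69
[2] 0x05->0x1d len=4 : df 88 ff 69
[3] 0x1f->0x0d len=2 : ff 69
query mem[0x1f]=0xff, mem[0x0a]=0xc5, mem[0x1e]=0x88, mem[0x1d]=0xdf, mem[0x0b]=0x27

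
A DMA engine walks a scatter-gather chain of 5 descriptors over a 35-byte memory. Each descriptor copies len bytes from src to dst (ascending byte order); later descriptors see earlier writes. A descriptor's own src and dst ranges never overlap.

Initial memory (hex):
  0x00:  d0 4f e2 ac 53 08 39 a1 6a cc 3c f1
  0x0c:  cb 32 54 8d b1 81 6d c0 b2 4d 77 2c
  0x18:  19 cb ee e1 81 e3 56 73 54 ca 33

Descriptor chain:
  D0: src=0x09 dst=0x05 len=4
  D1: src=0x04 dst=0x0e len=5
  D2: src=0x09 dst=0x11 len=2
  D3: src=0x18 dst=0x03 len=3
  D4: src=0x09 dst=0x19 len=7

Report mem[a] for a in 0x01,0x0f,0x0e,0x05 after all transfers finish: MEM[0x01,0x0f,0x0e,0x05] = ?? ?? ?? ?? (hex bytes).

D0: mem[0x05..0x08] <- [cc 3c f1 cb]
D1: mem[0x0e..0x12] <- [53 cc 3c f1 cb]
D2: mem[0x11..0x12] <- [cc 3c]
D3: mem[0x03..0x05] <- [19 cb ee]
D4: mem[0x19..0x1f] <- [cc 3c f1 cb 32 53 cc]
query mem[0x01]=0x4f, mem[0x0f]=0xcc, mem[0x0e]=0x53, mem[0x05]=0xee

MEM[0x01,0x0f,0x0e,0x05] = 4f cc 53 ee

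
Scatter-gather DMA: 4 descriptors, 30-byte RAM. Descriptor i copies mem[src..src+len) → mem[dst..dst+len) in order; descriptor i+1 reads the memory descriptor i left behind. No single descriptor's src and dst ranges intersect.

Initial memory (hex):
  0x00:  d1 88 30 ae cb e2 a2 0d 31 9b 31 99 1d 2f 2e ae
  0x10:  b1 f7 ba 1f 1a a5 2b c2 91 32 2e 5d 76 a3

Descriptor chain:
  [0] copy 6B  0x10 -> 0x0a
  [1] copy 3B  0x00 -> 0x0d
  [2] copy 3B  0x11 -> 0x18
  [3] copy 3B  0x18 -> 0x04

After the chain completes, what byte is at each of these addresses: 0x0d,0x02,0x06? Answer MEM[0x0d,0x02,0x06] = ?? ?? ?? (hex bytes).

MEM[0x0d,0x02,0x06] = d1 30 1f

D0: mem[0x0a..0x0f] <- [b1 f7 ba 1f 1a a5]
D1: mem[0x0d..0x0f] <- [d1 88 30]
D2: mem[0x18..0x1a] <- [f7 ba 1f]
D3: mem[0x04..0x06] <- [f7 ba 1f]
query mem[0x0d]=0xd1, mem[0x02]=0x30, mem[0x06]=0x1f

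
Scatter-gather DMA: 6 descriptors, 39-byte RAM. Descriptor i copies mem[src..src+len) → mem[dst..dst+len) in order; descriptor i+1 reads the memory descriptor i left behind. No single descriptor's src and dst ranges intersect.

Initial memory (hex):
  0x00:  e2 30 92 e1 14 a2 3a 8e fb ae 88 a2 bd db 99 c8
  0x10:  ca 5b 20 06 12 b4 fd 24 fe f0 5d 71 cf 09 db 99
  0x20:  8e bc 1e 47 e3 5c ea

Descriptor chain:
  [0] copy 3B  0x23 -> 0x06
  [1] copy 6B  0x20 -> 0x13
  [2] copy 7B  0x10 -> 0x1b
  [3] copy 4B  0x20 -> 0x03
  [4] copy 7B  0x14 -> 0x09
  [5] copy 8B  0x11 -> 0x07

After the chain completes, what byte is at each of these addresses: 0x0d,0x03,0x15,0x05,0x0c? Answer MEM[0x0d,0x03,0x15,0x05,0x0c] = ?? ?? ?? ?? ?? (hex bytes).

MEM[0x0d,0x03,0x15,0x05,0x0c] = e3 1e 1e 1e 47

  after D0: wrote 3B at 0x06 = 47e35c
  after D1: wrote 6B at 0x13 = 8ebc1e47e35c
  after D2: wrote 7B at 0x1b = ca5b208ebc1e47
  after D3: wrote 4B at 0x03 = 1e471e47
  after D4: wrote 7B at 0x09 = bc1e47e35cf05d
  after D5: wrote 8B at 0x07 = 5b208ebc1e47e35c
query mem[0x0d]=0xe3, mem[0x03]=0x1e, mem[0x15]=0x1e, mem[0x05]=0x1e, mem[0x0c]=0x47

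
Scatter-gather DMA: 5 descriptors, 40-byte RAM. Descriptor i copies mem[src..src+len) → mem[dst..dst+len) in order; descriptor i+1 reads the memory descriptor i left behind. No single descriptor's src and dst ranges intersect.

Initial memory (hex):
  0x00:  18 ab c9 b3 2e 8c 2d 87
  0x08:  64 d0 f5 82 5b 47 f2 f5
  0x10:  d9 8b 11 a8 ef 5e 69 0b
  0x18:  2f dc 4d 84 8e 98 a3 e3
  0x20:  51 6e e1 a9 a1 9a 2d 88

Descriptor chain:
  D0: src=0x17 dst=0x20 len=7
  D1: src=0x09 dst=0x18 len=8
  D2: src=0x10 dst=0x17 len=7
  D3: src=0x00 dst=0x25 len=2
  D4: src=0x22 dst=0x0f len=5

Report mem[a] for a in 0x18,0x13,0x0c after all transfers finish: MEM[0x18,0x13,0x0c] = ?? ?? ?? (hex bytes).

MEM[0x18,0x13,0x0c] = 8b ab 5b

D0: mem[0x20..0x26] <- [0b 2f dc 4d 84 8e 98]
D1: mem[0x18..0x1f] <- [d0 f5 82 5b 47 f2 f5 d9]
D2: mem[0x17..0x1d] <- [d9 8b 11 a8 ef 5e 69]
D3: mem[0x25..0x26] <- [18 ab]
D4: mem[0x0f..0x13] <- [dc 4d 84 18 ab]
query mem[0x18]=0x8b, mem[0x13]=0xab, mem[0x0c]=0x5b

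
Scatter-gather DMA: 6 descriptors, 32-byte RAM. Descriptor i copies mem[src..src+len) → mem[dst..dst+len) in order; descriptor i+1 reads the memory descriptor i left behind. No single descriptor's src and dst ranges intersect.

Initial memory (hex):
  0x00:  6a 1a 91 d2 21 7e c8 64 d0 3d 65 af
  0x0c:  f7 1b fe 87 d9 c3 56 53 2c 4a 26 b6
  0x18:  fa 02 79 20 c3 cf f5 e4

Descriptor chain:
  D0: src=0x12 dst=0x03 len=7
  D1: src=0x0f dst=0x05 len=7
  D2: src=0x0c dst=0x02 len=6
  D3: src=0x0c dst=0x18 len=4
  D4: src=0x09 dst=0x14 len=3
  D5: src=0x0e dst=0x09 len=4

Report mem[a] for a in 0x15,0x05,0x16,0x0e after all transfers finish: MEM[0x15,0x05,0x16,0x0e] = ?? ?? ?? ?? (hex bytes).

D0: mem[0x03..0x09] <- [56 53 2c 4a 26 b6 fa]
D1: mem[0x05..0x0b] <- [87 d9 c3 56 53 2c 4a]
D2: mem[0x02..0x07] <- [f7 1b fe 87 d9 c3]
D3: mem[0x18..0x1b] <- [f7 1b fe 87]
D4: mem[0x14..0x16] <- [53 2c 4a]
D5: mem[0x09..0x0c] <- [fe 87 d9 c3]
query mem[0x15]=0x2c, mem[0x05]=0x87, mem[0x16]=0x4a, mem[0x0e]=0xfe

MEM[0x15,0x05,0x16,0x0e] = 2c 87 4a fe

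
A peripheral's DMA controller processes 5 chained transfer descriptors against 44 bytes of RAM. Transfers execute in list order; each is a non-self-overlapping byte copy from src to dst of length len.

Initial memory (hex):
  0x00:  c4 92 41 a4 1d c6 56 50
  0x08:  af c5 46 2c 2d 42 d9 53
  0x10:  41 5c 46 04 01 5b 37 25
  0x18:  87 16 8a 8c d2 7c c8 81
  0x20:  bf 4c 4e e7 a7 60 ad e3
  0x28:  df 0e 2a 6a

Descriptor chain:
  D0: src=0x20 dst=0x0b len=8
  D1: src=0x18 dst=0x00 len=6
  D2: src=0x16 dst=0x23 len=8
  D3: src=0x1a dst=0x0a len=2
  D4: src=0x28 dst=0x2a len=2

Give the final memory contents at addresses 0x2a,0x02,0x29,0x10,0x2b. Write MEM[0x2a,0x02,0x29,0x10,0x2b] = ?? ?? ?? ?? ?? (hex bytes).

[0] 0x20->0x0b len=8 : bf 4c 4e e7 a7 60 ad e3
[1] 0x18->0x00 len=6 : 87 16 8a 8c d2 7c
[2] 0x16->0x23 len=8 : 37 25 87 16 8a 8c d2 7c
[3] 0x1a->0x0a len=2 : 8a 8c
[4] 0x28->0x2a len=2 : 8c d2
query mem[0x2a]=0x8c, mem[0x02]=0x8a, mem[0x29]=0xd2, mem[0x10]=0x60, mem[0x2b]=0xd2

MEM[0x2a,0x02,0x29,0x10,0x2b] = 8c 8a d2 60 d2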